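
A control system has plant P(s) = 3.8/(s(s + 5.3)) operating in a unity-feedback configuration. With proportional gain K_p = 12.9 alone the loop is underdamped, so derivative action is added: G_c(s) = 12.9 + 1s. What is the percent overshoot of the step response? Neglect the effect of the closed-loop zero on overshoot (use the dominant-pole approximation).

Forward path: (12.9 + 1s)·3.8/(s(s+5.3)). The closed-loop characteristic equation is s² + (5.3 + 3.8·1)s + 3.8·12.9 = 0.
That is s² + 9.1s + 49.02 = 0, so ω_n = 7.001 rad/s and ζ = 9.1/(2·7.001) = 0.6499.
%OS = 100·exp(−πζ/√(1−ζ²)) = 6.81%.

6.81%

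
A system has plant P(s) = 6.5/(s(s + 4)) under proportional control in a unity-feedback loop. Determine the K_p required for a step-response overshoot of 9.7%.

K_p = 1.73

From %OS = 100·exp(−πζ/√(1−ζ²)) = 9.7%, ζ = −ln(0.097)/√(π²+ln²(0.097)) = 0.5962.
Characteristic equation s² + 4s + 6.5K_p = 0 gives ζ = 4/(2√(6.5K_p)).
Setting ζ = 0.5962: √(6.5K_p) = 4/(2·0.5962) = 3.355, so K_p = 11.25/6.5 = 1.73.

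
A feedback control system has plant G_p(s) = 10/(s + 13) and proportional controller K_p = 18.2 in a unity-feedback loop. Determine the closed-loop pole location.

s = -195

Closed-loop transfer function: T(s) = K_p·G_p(s)/(1 + K_p·G_p(s)) = 182/(s + 13 + 182) = 182/(s + 195).
The closed-loop pole is at s = −195.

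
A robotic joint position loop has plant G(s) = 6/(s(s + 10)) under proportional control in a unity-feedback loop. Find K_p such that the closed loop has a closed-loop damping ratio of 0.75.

Closed-loop characteristic equation: s² + 10s + K_p·6 = 0.
So ω_n = √(6K_p) and 2ζω_n = 10, giving ζ = 10/(2√(6K_p)).
Setting ζ = 0.75: √(6K_p) = 10/(2·0.75) = 6.667, so K_p = 44.44/6 = 7.41.

K_p = 7.41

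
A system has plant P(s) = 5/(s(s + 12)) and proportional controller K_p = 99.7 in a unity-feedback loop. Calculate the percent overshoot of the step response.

41.6%

From 1 + K_pP(s) = 0: s² + 12s + 498.5 = 0 ⇒ ω_n = 22.33, ζ = 0.2687.
%OS = 100·exp(−πζ/√(1−ζ²)) = 100·exp(−π·0.2687/√0.9278) = 41.6%.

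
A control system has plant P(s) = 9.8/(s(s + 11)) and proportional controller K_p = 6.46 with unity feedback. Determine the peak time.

Closed-loop characteristic equation: s² + 11s + 63.31 = 0, so ω_n = 7.957 rad/s and ζ = 11/(2·7.957) = 0.6912.
Damped frequency ω_d = ω_n√(1−ζ²) = 5.75 rad/s, so peak time T_p = π/ω_d = 0.546 s.

T_p = 0.546 s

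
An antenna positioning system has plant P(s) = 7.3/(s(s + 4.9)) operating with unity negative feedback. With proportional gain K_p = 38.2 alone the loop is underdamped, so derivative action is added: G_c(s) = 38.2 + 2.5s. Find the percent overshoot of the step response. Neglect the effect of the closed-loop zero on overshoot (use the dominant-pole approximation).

Forward path: (38.2 + 2.5s)·7.3/(s(s+4.9)). The closed-loop characteristic equation is s² + (4.9 + 7.3·2.5)s + 7.3·38.2 = 0.
That is s² + 23.15s + 278.9 = 0, so ω_n = 16.7 rad/s and ζ = 23.15/(2·16.7) = 0.6932.
%OS = 100·exp(−πζ/√(1−ζ²)) = 4.87%.

4.87%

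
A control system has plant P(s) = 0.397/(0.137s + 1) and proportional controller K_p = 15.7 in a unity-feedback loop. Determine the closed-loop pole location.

s = -52.79

Closed loop: T(s) = K_p·P/(1+K_p·P) = 6.233/(0.137s + 1 + 6.233), with pole at s = −(1 + 6.233)/0.137 = −52.79.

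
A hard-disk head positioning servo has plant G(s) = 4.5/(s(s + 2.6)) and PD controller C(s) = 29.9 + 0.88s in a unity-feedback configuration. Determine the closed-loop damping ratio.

Forward path: (29.9 + 0.88s)·4.5/(s(s+2.6)). The closed-loop characteristic equation is s² + (2.6 + 4.5·0.88)s + 4.5·29.9 = 0.
That is s² + 6.56s + 134.5 = 0, so ω_n = 11.6 rad/s and ζ = 6.56/(2·11.6) = 0.2828.

ζ = 0.283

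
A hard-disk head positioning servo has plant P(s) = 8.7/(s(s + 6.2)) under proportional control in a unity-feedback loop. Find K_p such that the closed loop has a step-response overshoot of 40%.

From %OS = 100·exp(−πζ/√(1−ζ²)) = 40%, ζ = −ln(0.4)/√(π²+ln²(0.4)) = 0.28.
Characteristic equation s² + 6.2s + 8.7K_p = 0 gives ζ = 6.2/(2√(8.7K_p)).
Setting ζ = 0.28: √(8.7K_p) = 6.2/(2·0.28) = 11.07, so K_p = 122.6/8.7 = 14.1.

K_p = 14.1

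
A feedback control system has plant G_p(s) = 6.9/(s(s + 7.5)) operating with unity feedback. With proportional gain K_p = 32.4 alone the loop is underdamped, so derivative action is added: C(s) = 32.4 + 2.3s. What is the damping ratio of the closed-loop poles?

Forward path: (32.4 + 2.3s)·6.9/(s(s+7.5)). The closed-loop characteristic equation is s² + (7.5 + 6.9·2.3)s + 6.9·32.4 = 0.
That is s² + 23.37s + 223.6 = 0, so ω_n = 14.95 rad/s and ζ = 23.37/(2·14.95) = 0.7815.

ζ = 0.782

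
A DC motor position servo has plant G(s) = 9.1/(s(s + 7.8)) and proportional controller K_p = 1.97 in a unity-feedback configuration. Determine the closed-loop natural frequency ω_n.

ω_n = 4.23 rad/s

With unity feedback the closed-loop characteristic equation is s² + 7.8s + 1.97·9.1 = s² + 7.8s + 17.93 = 0.
So ω_n² = 17.93 ⇒ ω_n = 4.234 rad/s, and ζ = 7.8/(2ω_n) = 0.921.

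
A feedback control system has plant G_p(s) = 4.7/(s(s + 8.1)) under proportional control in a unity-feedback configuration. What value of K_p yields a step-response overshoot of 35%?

From %OS = 100·exp(−πζ/√(1−ζ²)) = 35%, ζ = −ln(0.35)/√(π²+ln²(0.35)) = 0.3169.
Characteristic equation s² + 8.1s + 4.7K_p = 0 gives ζ = 8.1/(2√(4.7K_p)).
Setting ζ = 0.3169: √(4.7K_p) = 8.1/(2·0.3169) = 12.78, so K_p = 163.3/4.7 = 34.7.

K_p = 34.7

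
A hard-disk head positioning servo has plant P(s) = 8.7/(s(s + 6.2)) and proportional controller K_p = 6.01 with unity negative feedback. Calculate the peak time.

T_p = 0.481 s

The closed-loop denominator s² + 6.2s + 52.29 gives ω_n = √52.29 = 7.231 and ζ = 6.2/(2ω_n) = 0.4287.
Damped frequency ω_d = ω_n√(1−ζ²) = 6.533 rad/s, so peak time T_p = π/ω_d = 0.481 s.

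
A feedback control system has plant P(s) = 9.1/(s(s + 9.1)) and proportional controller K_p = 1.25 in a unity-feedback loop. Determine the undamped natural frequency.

ω_n = 3.37 rad/s

The closed-loop denominator is s(s+9.1) + 1.25·9.1 = s² + 9.1s + 11.38.
Matching s² + 2ζω_n s + ω_n²: ω_n = √11.38 = 3.373 rad/s and 2ζω_n = 9.1, so ζ = 9.1/(2·3.373) = 1.35.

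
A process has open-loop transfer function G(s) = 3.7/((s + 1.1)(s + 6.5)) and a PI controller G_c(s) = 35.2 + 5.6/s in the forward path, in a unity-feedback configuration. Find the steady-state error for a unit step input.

0

The open loop G_c(s)G(s) has a pole at the origin (type 1), so the static position error constant is infinite and e_ss = 1/(1+∞) = 0.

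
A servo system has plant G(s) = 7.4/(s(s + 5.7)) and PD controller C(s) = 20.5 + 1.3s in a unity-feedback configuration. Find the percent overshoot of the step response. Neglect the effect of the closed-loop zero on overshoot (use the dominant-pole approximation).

Forward path: (20.5 + 1.3s)·7.4/(s(s+5.7)). The closed-loop characteristic equation is s² + (5.7 + 7.4·1.3)s + 7.4·20.5 = 0.
That is s² + 15.32s + 151.7 = 0, so ω_n = 12.32 rad/s and ζ = 15.32/(2·12.32) = 0.6219.
%OS = 100·exp(−πζ/√(1−ζ²)) = 8.25%.

8.25%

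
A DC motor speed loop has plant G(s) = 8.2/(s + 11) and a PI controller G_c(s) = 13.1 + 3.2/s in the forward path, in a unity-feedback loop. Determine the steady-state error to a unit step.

The open loop G_c(s)G(s) has a pole at the origin (type 1), so the static position error constant is infinite and e_ss = 1/(1+∞) = 0.

0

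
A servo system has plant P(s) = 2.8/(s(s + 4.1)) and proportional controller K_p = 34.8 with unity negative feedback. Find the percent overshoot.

51.3%

From 1 + K_pP(s) = 0: s² + 4.1s + 97.44 = 0 ⇒ ω_n = 9.871, ζ = 0.2077.
%OS = 100·exp(−πζ/√(1−ζ²)) = 100·exp(−π·0.2077/√0.9569) = 51.3%.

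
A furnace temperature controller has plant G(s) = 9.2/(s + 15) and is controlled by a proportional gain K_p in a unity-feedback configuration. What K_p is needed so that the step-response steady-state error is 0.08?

The loop is type 0, so e_ss(step) = 1/(1 + K_pos) with K_pos = K_p·G(0).
G(0) = 0.6133. Require 1/(1 + K_p·0.6133) = 0.08, so 1 + 0.6133·K_p = 12.5.
K_p = (12.5 − 1)/0.6133 = 18.8.

K_p = 18.8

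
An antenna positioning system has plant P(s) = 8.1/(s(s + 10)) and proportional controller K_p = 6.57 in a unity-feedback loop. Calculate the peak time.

From 1 + K_pP(s) = 0: s² + 10s + 53.22 = 0 ⇒ ω_n = 7.295, ζ = 0.6854.
Damped frequency ω_d = ω_n√(1−ζ²) = 5.312 rad/s, so peak time T_p = π/ω_d = 0.591 s.

T_p = 0.591 s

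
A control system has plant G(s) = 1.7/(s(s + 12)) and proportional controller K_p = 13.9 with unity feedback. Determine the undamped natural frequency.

1 + K_p·G(s) = 0 gives s² + 12s + 23.63 = 0.
Matching s² + 2ζω_n s + ω_n²: ω_n = √23.63 = 4.861 rad/s and 2ζω_n = 12, so ζ = 12/(2·4.861) = 1.23.

ω_n = 4.86 rad/s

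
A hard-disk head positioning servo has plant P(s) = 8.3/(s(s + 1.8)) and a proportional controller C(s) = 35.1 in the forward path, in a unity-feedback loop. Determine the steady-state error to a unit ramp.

0.00618

The loop has one pole at the origin (type 1). Velocity error constant K_v = lim_{s→0} s·C(s)P(s) = 35.1·8.3/1.8 = 161.9.
Steady-state error to a unit ramp: e_ss = 1/K_v = 0.00618.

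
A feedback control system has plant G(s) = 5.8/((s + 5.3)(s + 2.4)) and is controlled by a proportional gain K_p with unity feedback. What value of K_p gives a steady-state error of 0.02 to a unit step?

For a type-0 loop with proportional control, e_ss = 1/(1 + K_p·G(0)).
G(0) = 0.456. Require 1/(1 + K_p·0.456) = 0.02, so 1 + 0.456·K_p = 50.
K_p = (50 − 1)/0.456 = 107.

K_p = 107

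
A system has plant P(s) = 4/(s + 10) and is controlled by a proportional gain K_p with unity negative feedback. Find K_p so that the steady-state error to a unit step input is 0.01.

The loop is type 0, so e_ss(step) = 1/(1 + K_pos) with K_pos = K_p·P(0).
P(0) = 0.4. Require 1/(1 + K_p·0.4) = 0.01, so 1 + 0.4·K_p = 100.
K_p = (100 − 1)/0.4 = 248.

K_p = 248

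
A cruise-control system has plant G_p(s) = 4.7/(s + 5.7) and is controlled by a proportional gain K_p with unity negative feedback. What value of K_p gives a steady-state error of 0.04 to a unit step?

For a type-0 loop with proportional control, e_ss = 1/(1 + K_p·G_p(0)).
G_p(0) = 0.8246. Require 1/(1 + K_p·0.8246) = 0.04, so 1 + 0.8246·K_p = 25.
K_p = (25 − 1)/0.8246 = 29.1.

K_p = 29.1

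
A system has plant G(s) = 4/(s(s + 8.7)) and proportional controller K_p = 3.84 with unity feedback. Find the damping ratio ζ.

ζ = 1.11

1 + K_p·G(s) = 0 gives s² + 8.7s + 15.36 = 0.
So ω_n² = 15.36 ⇒ ω_n = 3.919 rad/s, and ζ = 8.7/(2ω_n) = 1.11.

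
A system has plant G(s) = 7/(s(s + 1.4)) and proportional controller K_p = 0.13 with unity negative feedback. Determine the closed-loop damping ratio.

With unity feedback the closed-loop characteristic equation is s² + 1.4s + 0.13·7 = s² + 1.4s + 0.91 = 0.
Matching s² + 2ζω_n s + ω_n²: ω_n = √0.91 = 0.9539 rad/s and 2ζω_n = 1.4, so ζ = 1.4/(2·0.9539) = 0.734.

ζ = 0.734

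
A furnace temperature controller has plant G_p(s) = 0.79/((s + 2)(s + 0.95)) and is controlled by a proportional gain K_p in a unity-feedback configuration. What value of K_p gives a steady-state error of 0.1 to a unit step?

Steady-state error for a unit step on this type-0 loop is 1/(1 + K_p·G_p(0)).
G_p(0) = 0.4158. Require 1/(1 + K_p·0.4158) = 0.1, so 1 + 0.4158·K_p = 10.
K_p = (10 − 1)/0.4158 = 21.6.

K_p = 21.6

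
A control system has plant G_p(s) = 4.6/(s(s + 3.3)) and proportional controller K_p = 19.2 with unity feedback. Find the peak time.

T_p = 0.34 s

From 1 + K_pG_p(s) = 0: s² + 3.3s + 88.32 = 0 ⇒ ω_n = 9.398, ζ = 0.1756.
Damped frequency ω_d = ω_n√(1−ζ²) = 9.252 rad/s, so peak time T_p = π/ω_d = 0.34 s.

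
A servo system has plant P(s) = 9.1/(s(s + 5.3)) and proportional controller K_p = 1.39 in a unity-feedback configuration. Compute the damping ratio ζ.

ζ = 0.745

The closed-loop denominator is s(s+5.3) + 1.39·9.1 = s² + 5.3s + 12.65.
Matching s² + 2ζω_n s + ω_n²: ω_n = √12.65 = 3.557 rad/s and 2ζω_n = 5.3, so ζ = 5.3/(2·3.557) = 0.745.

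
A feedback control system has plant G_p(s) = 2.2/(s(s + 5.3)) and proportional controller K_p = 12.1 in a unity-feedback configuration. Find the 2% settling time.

The closed-loop denominator s² + 5.3s + 26.62 gives ω_n = √26.62 = 5.159 and ζ = 5.3/(2ω_n) = 0.5136.
2% settling time T_s ≈ 4/(ζω_n) = 4/2.65 = 1.51 s.

T_s ≈ 1.51 s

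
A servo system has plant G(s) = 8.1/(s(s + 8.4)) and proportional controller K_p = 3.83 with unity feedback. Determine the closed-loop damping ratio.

ζ = 0.754

With unity feedback the closed-loop characteristic equation is s² + 8.4s + 3.83·8.1 = s² + 8.4s + 31.02 = 0.
So ω_n² = 31.02 ⇒ ω_n = 5.57 rad/s, and ζ = 8.4/(2ω_n) = 0.754.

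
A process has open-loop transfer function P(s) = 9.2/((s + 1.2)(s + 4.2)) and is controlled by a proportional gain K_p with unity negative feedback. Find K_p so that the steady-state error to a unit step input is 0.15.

K_p = 3.1

The loop is type 0, so e_ss(step) = 1/(1 + K_pos) with K_pos = K_p·P(0).
P(0) = 1.825. Require 1/(1 + K_p·1.825) = 0.15, so 1 + 1.825·K_p = 6.667.
K_p = (6.667 − 1)/1.825 = 3.1.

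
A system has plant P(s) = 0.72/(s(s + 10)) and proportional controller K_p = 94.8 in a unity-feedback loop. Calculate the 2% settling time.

From 1 + K_pP(s) = 0: s² + 10s + 68.26 = 0 ⇒ ω_n = 8.262, ζ = 0.6052.
2% settling time T_s ≈ 4/(ζω_n) = 4/5 = 0.8 s.

T_s ≈ 0.8 s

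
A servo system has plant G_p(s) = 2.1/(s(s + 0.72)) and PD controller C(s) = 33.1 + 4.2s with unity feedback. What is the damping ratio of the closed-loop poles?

ζ = 0.572

Forward path: (33.1 + 4.2s)·2.1/(s(s+0.72)). The closed-loop characteristic equation is s² + (0.72 + 2.1·4.2)s + 2.1·33.1 = 0.
That is s² + 9.54s + 69.51 = 0, so ω_n = 8.337 rad/s and ζ = 9.54/(2·8.337) = 0.5721.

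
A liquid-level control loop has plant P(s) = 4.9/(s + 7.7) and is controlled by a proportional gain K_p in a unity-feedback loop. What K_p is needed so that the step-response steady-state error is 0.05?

K_p = 29.9

For a type-0 loop with proportional control, e_ss = 1/(1 + K_p·P(0)).
P(0) = 0.6364. Require 1/(1 + K_p·0.6364) = 0.05, so 1 + 0.6364·K_p = 20.
K_p = (20 − 1)/0.6364 = 29.9.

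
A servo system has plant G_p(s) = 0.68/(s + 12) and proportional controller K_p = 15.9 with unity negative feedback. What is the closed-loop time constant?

τ = 0.0438 s

Closed-loop transfer function: T(s) = K_p·G_p(s)/(1 + K_p·G_p(s)) = 10.81/(s + 12 + 10.81) = 10.81/(s + 22.81).
Time constant τ = 1/22.81 = 0.0438 s.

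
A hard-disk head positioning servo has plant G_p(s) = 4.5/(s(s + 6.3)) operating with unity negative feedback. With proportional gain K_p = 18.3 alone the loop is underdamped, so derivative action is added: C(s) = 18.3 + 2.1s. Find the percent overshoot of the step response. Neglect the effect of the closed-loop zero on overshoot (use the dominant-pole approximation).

0.414%

Forward path: (18.3 + 2.1s)·4.5/(s(s+6.3)). The closed-loop characteristic equation is s² + (6.3 + 4.5·2.1)s + 4.5·18.3 = 0.
That is s² + 15.75s + 82.35 = 0, so ω_n = 9.075 rad/s and ζ = 15.75/(2·9.075) = 0.8678.
%OS = 100·exp(−πζ/√(1−ζ²)) = 0.414%.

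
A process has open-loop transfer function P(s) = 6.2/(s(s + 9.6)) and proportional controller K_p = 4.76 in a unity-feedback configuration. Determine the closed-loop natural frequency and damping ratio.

ω_n = 5.43 rad/s, ζ = 0.884

With unity feedback the closed-loop characteristic equation is s² + 9.6s + 4.76·6.2 = s² + 9.6s + 29.51 = 0.
So ω_n² = 29.51 ⇒ ω_n = 5.432 rad/s, and ζ = 9.6/(2ω_n) = 0.884.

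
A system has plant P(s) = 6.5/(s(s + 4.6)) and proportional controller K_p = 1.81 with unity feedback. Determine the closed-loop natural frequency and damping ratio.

ω_n = 3.43 rad/s, ζ = 0.671

With unity feedback the closed-loop characteristic equation is s² + 4.6s + 1.81·6.5 = s² + 4.6s + 11.77 = 0.
Matching s² + 2ζω_n s + ω_n²: ω_n = √11.77 = 3.43 rad/s and 2ζω_n = 4.6, so ζ = 4.6/(2·3.43) = 0.671.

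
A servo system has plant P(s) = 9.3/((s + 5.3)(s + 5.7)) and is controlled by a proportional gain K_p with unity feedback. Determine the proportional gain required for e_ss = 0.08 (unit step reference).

Steady-state error for a unit step on this type-0 loop is 1/(1 + K_p·P(0)).
P(0) = 0.3078. Require 1/(1 + K_p·0.3078) = 0.08, so 1 + 0.3078·K_p = 12.5.
K_p = (12.5 − 1)/0.3078 = 37.4.

K_p = 37.4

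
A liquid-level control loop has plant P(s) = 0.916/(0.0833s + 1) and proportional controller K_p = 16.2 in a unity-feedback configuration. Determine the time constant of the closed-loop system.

Closed loop: T(s) = K_p·P/(1+K_p·P) = 14.84/(0.0833s + 1 + 14.84), with pole at s = −(1 + 14.84)/0.0833 = −190.1.
Closed-loop time constant τ = 1/190.1 = 0.00526 s.

τ = 0.00526 s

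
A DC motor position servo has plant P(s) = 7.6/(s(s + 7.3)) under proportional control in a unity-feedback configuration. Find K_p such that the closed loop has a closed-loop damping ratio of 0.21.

K_p = 39.7

Closed-loop characteristic equation: s² + 7.3s + K_p·7.6 = 0.
So ω_n = √(7.6K_p) and 2ζω_n = 7.3, giving ζ = 7.3/(2√(7.6K_p)).
Setting ζ = 0.21: √(7.6K_p) = 7.3/(2·0.21) = 17.38, so K_p = 302.1/7.6 = 39.7.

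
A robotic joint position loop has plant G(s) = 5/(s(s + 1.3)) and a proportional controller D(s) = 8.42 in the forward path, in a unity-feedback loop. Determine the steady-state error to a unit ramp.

The loop has one pole at the origin (type 1). Velocity error constant K_v = lim_{s→0} s·D(s)G(s) = 8.42·5/1.3 = 32.38.
Steady-state error to a unit ramp: e_ss = 1/K_v = 0.0309.

0.0309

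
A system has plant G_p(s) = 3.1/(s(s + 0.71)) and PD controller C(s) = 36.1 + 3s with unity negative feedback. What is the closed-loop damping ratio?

ζ = 0.473

Forward path: (36.1 + 3s)·3.1/(s(s+0.71)). The closed-loop characteristic equation is s² + (0.71 + 3.1·3)s + 3.1·36.1 = 0.
That is s² + 10.01s + 111.9 = 0, so ω_n = 10.58 rad/s and ζ = 10.01/(2·10.58) = 0.4731.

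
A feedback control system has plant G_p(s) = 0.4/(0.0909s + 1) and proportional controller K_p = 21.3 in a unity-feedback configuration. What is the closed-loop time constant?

Closed loop: T(s) = K_p·G_p/(1+K_p·G_p) = 8.52/(0.0909s + 1 + 8.52), with pole at s = −(1 + 8.52)/0.0909 = −104.7.
Closed-loop time constant τ = 1/104.7 = 0.00955 s.

τ = 0.00955 s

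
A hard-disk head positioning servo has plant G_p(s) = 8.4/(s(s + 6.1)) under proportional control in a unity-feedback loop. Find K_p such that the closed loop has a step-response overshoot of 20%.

K_p = 5.33

From %OS = 100·exp(−πζ/√(1−ζ²)) = 20%, ζ = −ln(0.2)/√(π²+ln²(0.2)) = 0.4559.
Characteristic equation s² + 6.1s + 8.4K_p = 0 gives ζ = 6.1/(2√(8.4K_p)).
Setting ζ = 0.4559: √(8.4K_p) = 6.1/(2·0.4559) = 6.689, so K_p = 44.75/8.4 = 5.33.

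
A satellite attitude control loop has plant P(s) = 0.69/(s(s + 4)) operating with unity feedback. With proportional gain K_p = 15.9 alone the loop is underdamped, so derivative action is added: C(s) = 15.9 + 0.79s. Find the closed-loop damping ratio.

Forward path: (15.9 + 0.79s)·0.69/(s(s+4)). The closed-loop characteristic equation is s² + (4 + 0.69·0.79)s + 0.69·15.9 = 0.
That is s² + 4.545s + 10.97 = 0, so ω_n = 3.312 rad/s and ζ = 4.545/(2·3.312) = 0.6861.

ζ = 0.686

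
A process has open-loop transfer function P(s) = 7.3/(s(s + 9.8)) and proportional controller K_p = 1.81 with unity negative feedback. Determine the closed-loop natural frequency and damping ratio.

1 + K_p·P(s) = 0 gives s² + 9.8s + 13.21 = 0.
Matching s² + 2ζω_n s + ω_n²: ω_n = √13.21 = 3.635 rad/s and 2ζω_n = 9.8, so ζ = 9.8/(2·3.635) = 1.35.

ω_n = 3.63 rad/s, ζ = 1.35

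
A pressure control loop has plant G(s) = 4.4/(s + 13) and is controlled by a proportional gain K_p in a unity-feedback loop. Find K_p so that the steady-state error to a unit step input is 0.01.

K_p = 292

The loop is type 0, so e_ss(step) = 1/(1 + K_pos) with K_pos = K_p·G(0).
G(0) = 0.3385. Require 1/(1 + K_p·0.3385) = 0.01, so 1 + 0.3385·K_p = 100.
K_p = (100 − 1)/0.3385 = 292.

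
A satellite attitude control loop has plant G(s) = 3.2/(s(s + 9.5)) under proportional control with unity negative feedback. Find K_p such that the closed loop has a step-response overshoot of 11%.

From %OS = 100·exp(−πζ/√(1−ζ²)) = 11%, ζ = −ln(0.11)/√(π²+ln²(0.11)) = 0.5749.
Characteristic equation s² + 9.5s + 3.2K_p = 0 gives ζ = 9.5/(2√(3.2K_p)).
Setting ζ = 0.5749: √(3.2K_p) = 9.5/(2·0.5749) = 8.262, so K_p = 68.27/3.2 = 21.3.

K_p = 21.3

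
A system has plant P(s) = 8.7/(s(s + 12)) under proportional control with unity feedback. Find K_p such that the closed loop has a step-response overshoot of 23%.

K_p = 23

From %OS = 100·exp(−πζ/√(1−ζ²)) = 23%, ζ = −ln(0.23)/√(π²+ln²(0.23)) = 0.4237.
Characteristic equation s² + 12s + 8.7K_p = 0 gives ζ = 12/(2√(8.7K_p)).
Setting ζ = 0.4237: √(8.7K_p) = 12/(2·0.4237) = 14.16, so K_p = 200.5/8.7 = 23.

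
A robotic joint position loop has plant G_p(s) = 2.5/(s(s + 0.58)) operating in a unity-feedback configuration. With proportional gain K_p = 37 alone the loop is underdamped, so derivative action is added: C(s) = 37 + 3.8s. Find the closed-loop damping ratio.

ζ = 0.524

Forward path: (37 + 3.8s)·2.5/(s(s+0.58)). The closed-loop characteristic equation is s² + (0.58 + 2.5·3.8)s + 2.5·37 = 0.
That is s² + 10.08s + 92.5 = 0, so ω_n = 9.618 rad/s and ζ = 10.08/(2·9.618) = 0.524.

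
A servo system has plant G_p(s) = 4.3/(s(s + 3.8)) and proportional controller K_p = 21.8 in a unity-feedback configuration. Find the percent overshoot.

From 1 + K_pG_p(s) = 0: s² + 3.8s + 93.74 = 0 ⇒ ω_n = 9.682, ζ = 0.1962.
%OS = 100·exp(−πζ/√(1−ζ²)) = 100·exp(−π·0.1962/√0.9615) = 53.3%.

53.3%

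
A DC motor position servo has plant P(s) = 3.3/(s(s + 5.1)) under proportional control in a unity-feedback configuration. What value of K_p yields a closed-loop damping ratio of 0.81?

K_p = 3

Closed-loop characteristic equation: s² + 5.1s + K_p·3.3 = 0.
So ω_n = √(3.3K_p) and 2ζω_n = 5.1, giving ζ = 5.1/(2√(3.3K_p)).
Setting ζ = 0.81: √(3.3K_p) = 5.1/(2·0.81) = 3.148, so K_p = 9.911/3.3 = 3.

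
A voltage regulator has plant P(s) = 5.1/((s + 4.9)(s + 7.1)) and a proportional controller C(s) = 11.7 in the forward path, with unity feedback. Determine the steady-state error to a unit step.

The loop is type 0. Static position error constant K_pos = C(0)·P(0) = 11.7·0.1466 = 1.715.
Steady-state error to a unit step: e_ss = 1/(1+K_pos) = 1/2.715 = 0.368.

0.368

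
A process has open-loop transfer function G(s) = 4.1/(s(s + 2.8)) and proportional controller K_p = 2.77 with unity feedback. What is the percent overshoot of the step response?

23.8%

The closed-loop denominator s² + 2.8s + 11.36 gives ω_n = √11.36 = 3.37 and ζ = 2.8/(2ω_n) = 0.4154.
%OS = 100·exp(−πζ/√(1−ζ²)) = 100·exp(−π·0.4154/√0.8274) = 23.8%.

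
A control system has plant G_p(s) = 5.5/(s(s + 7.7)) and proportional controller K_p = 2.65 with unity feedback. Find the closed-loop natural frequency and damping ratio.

ω_n = 3.82 rad/s, ζ = 1.01

1 + K_p·G_p(s) = 0 gives s² + 7.7s + 14.57 = 0.
Matching s² + 2ζω_n s + ω_n²: ω_n = √14.57 = 3.818 rad/s and 2ζω_n = 7.7, so ζ = 7.7/(2·3.818) = 1.01.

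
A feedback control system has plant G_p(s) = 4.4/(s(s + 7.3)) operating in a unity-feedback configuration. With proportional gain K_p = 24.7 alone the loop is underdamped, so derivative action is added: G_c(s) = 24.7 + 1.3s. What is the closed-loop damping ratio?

Forward path: (24.7 + 1.3s)·4.4/(s(s+7.3)). The closed-loop characteristic equation is s² + (7.3 + 4.4·1.3)s + 4.4·24.7 = 0.
That is s² + 13.02s + 108.7 = 0, so ω_n = 10.42 rad/s and ζ = 13.02/(2·10.42) = 0.6245.

ζ = 0.624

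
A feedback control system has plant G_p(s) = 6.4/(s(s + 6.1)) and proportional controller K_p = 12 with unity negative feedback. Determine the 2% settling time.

T_s ≈ 1.31 s

Closed-loop characteristic equation: s² + 6.1s + 76.8 = 0, so ω_n = 8.764 rad/s and ζ = 6.1/(2·8.764) = 0.348.
2% settling time T_s ≈ 4/(ζω_n) = 4/3.05 = 1.31 s.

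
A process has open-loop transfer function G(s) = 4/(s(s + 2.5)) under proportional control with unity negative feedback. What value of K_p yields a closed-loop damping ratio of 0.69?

K_p = 0.82

Closed-loop characteristic equation: s² + 2.5s + K_p·4 = 0.
So ω_n = √(4K_p) and 2ζω_n = 2.5, giving ζ = 2.5/(2√(4K_p)).
Setting ζ = 0.69: √(4K_p) = 2.5/(2·0.69) = 1.812, so K_p = 3.282/4 = 0.82.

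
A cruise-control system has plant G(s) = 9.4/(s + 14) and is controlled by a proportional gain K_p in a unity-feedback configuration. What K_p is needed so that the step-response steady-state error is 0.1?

For a type-0 loop with proportional control, e_ss = 1/(1 + K_p·G(0)).
G(0) = 0.6714. Require 1/(1 + K_p·0.6714) = 0.1, so 1 + 0.6714·K_p = 10.
K_p = (10 − 1)/0.6714 = 13.4.

K_p = 13.4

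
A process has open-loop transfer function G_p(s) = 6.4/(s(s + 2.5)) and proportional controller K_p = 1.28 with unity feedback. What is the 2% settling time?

From 1 + K_pG_p(s) = 0: s² + 2.5s + 8.192 = 0 ⇒ ω_n = 2.862, ζ = 0.4367.
2% settling time T_s ≈ 4/(ζω_n) = 4/1.25 = 3.2 s.

T_s ≈ 3.2 s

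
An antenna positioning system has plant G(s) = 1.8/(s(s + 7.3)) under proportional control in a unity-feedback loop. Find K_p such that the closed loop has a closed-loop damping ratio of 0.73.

Closed-loop characteristic equation: s² + 7.3s + K_p·1.8 = 0.
So ω_n = √(1.8K_p) and 2ζω_n = 7.3, giving ζ = 7.3/(2√(1.8K_p)).
Setting ζ = 0.73: √(1.8K_p) = 7.3/(2·0.73) = 5, so K_p = 25/1.8 = 13.9.

K_p = 13.9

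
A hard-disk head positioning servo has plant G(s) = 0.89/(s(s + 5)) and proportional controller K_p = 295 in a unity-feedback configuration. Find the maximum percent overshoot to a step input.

61.2%

The closed-loop denominator s² + 5s + 262.6 gives ω_n = √262.6 = 16.2 and ζ = 5/(2ω_n) = 0.1543.
%OS = 100·exp(−πζ/√(1−ζ²)) = 100·exp(−π·0.1543/√0.9762) = 61.2%.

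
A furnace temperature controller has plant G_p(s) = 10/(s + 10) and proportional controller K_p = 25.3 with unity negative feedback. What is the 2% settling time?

T_s ≈ 0.0152 s

Closed-loop transfer function: T(s) = K_p·G_p(s)/(1 + K_p·G_p(s)) = 253/(s + 10 + 253) = 253/(s + 263).
Time constant τ = 1/263 = 0.003802 s, so the 2% settling time is about 4τ = 0.0152 s.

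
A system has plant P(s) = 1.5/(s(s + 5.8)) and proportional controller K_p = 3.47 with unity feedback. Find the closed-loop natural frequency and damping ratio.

ω_n = 2.28 rad/s, ζ = 1.27

With unity feedback the closed-loop characteristic equation is s² + 5.8s + 3.47·1.5 = s² + 5.8s + 5.205 = 0.
Matching s² + 2ζω_n s + ω_n²: ω_n = √5.205 = 2.281 rad/s and 2ζω_n = 5.8, so ζ = 5.8/(2·2.281) = 1.27.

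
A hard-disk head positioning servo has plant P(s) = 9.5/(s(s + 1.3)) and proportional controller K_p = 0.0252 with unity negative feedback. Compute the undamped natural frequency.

ω_n = 0.489 rad/s

1 + K_p·P(s) = 0 gives s² + 1.3s + 0.2394 = 0.
So ω_n² = 0.2394 ⇒ ω_n = 0.4893 rad/s, and ζ = 1.3/(2ω_n) = 1.33.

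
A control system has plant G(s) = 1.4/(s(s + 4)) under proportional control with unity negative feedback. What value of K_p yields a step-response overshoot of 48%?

From %OS = 100·exp(−πζ/√(1−ζ²)) = 48%, ζ = −ln(0.48)/√(π²+ln²(0.48)) = 0.2275.
Characteristic equation s² + 4s + 1.4K_p = 0 gives ζ = 4/(2√(1.4K_p)).
Setting ζ = 0.2275: √(1.4K_p) = 4/(2·0.2275) = 8.791, so K_p = 77.28/1.4 = 55.2.

K_p = 55.2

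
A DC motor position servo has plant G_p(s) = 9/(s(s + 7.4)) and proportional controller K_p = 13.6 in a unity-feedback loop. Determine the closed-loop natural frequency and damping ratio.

The closed-loop denominator is s(s+7.4) + 13.6·9 = s² + 7.4s + 122.4.
Matching s² + 2ζω_n s + ω_n²: ω_n = √122.4 = 11.06 rad/s and 2ζω_n = 7.4, so ζ = 7.4/(2·11.06) = 0.334.

ω_n = 11.1 rad/s, ζ = 0.334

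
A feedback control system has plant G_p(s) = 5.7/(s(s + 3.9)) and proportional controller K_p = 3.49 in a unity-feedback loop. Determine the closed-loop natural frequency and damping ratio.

1 + K_p·G_p(s) = 0 gives s² + 3.9s + 19.89 = 0.
Matching s² + 2ζω_n s + ω_n²: ω_n = √19.89 = 4.46 rad/s and 2ζω_n = 3.9, so ζ = 3.9/(2·4.46) = 0.437.

ω_n = 4.46 rad/s, ζ = 0.437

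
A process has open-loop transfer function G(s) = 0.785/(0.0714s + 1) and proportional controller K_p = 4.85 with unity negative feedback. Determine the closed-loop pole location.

Closed loop: T(s) = K_p·G/(1+K_p·G) = 3.807/(0.0714s + 1 + 3.807), with pole at s = −(1 + 3.807)/0.0714 = −67.33.

s = -67.33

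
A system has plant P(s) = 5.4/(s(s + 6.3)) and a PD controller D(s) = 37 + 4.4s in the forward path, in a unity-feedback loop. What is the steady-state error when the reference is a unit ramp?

0.0315

The loop has one pole at the origin (type 1). Velocity error constant K_v = lim_{s→0} s·D(s)P(s) = 37·5.4/6.3 = 31.71.
Steady-state error to a unit ramp: e_ss = 1/K_v = 0.0315.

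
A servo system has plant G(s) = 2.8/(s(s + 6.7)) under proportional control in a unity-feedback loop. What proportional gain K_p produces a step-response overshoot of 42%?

From %OS = 100·exp(−πζ/√(1−ζ²)) = 42%, ζ = −ln(0.42)/√(π²+ln²(0.42)) = 0.2662.
Characteristic equation s² + 6.7s + 2.8K_p = 0 gives ζ = 6.7/(2√(2.8K_p)).
Setting ζ = 0.2662: √(2.8K_p) = 6.7/(2·0.2662) = 12.59, so K_p = 158.4/2.8 = 56.6.

K_p = 56.6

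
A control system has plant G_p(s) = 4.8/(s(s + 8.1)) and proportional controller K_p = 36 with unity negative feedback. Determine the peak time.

The closed-loop denominator s² + 8.1s + 172.8 gives ω_n = √172.8 = 13.15 and ζ = 8.1/(2ω_n) = 0.3081.
Damped frequency ω_d = ω_n√(1−ζ²) = 12.51 rad/s, so peak time T_p = π/ω_d = 0.251 s.

T_p = 0.251 s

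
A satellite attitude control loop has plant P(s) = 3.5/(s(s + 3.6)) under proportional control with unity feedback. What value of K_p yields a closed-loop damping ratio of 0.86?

K_p = 1.25

Closed-loop characteristic equation: s² + 3.6s + K_p·3.5 = 0.
So ω_n = √(3.5K_p) and 2ζω_n = 3.6, giving ζ = 3.6/(2√(3.5K_p)).
Setting ζ = 0.86: √(3.5K_p) = 3.6/(2·0.86) = 2.093, so K_p = 4.381/3.5 = 1.25.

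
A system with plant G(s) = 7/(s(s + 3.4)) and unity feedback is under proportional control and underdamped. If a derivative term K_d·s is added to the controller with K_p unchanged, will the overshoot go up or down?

With PD the characteristic equation becomes s² + (a + K·K_d)s + K·K_p = 0; the damping term grows, ζ rises, overshoot falls.

decrease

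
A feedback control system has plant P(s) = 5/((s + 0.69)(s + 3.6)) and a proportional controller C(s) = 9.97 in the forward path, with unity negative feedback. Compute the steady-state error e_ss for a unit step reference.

0.0475

The loop is type 0. Static position error constant K_pos = C(0)·P(0) = 9.97·2.013 = 20.07.
Steady-state error to a unit step: e_ss = 1/(1+K_pos) = 1/21.07 = 0.0475.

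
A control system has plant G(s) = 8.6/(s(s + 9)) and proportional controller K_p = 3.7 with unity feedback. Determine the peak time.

From 1 + K_pG(s) = 0: s² + 9s + 31.82 = 0 ⇒ ω_n = 5.641, ζ = 0.7977.
Damped frequency ω_d = ω_n√(1−ζ²) = 3.401 rad/s, so peak time T_p = π/ω_d = 0.924 s.

T_p = 0.924 s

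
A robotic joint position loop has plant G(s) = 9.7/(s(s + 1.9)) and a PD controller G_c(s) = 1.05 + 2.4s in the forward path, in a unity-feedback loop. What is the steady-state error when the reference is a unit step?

0

The open loop G_c(s)G(s) has a pole at the origin (type 1), so the static position error constant is infinite and e_ss = 1/(1+∞) = 0.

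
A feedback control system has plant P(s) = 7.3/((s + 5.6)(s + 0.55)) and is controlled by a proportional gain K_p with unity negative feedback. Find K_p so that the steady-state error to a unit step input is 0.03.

K_p = 13.6

For a type-0 loop with proportional control, e_ss = 1/(1 + K_p·P(0)).
P(0) = 2.37. Require 1/(1 + K_p·2.37) = 0.03, so 1 + 2.37·K_p = 33.33.
K_p = (33.33 − 1)/2.37 = 13.6.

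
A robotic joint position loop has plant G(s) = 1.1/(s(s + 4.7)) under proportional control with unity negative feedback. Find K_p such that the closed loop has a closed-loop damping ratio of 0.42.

Closed-loop characteristic equation: s² + 4.7s + K_p·1.1 = 0.
So ω_n = √(1.1K_p) and 2ζω_n = 4.7, giving ζ = 4.7/(2√(1.1K_p)).
Setting ζ = 0.42: √(1.1K_p) = 4.7/(2·0.42) = 5.595, so K_p = 31.31/1.1 = 28.5.

K_p = 28.5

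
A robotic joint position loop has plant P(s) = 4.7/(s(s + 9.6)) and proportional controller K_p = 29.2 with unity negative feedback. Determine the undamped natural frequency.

The closed-loop denominator is s(s+9.6) + 29.2·4.7 = s² + 9.6s + 137.2.
So ω_n² = 137.2 ⇒ ω_n = 11.71 rad/s, and ζ = 9.6/(2ω_n) = 0.41.

ω_n = 11.7 rad/s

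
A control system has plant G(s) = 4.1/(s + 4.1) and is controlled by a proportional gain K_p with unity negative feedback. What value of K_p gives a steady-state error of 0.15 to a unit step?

K_p = 5.67

For a type-0 loop with proportional control, e_ss = 1/(1 + K_p·G(0)).
G(0) = 1. Require 1/(1 + K_p·1) = 0.15, so 1 + 1·K_p = 6.667.
K_p = (6.667 − 1)/1 = 5.67.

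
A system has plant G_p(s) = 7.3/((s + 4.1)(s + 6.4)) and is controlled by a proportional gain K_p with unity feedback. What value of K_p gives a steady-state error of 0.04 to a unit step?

The loop is type 0, so e_ss(step) = 1/(1 + K_pos) with K_pos = K_p·G_p(0).
G_p(0) = 0.2782. Require 1/(1 + K_p·0.2782) = 0.04, so 1 + 0.2782·K_p = 25.
K_p = (25 − 1)/0.2782 = 86.3.

K_p = 86.3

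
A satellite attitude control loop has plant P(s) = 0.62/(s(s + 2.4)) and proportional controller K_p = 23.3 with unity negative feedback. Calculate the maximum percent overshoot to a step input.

The closed-loop denominator s² + 2.4s + 14.45 gives ω_n = √14.45 = 3.801 and ζ = 2.4/(2ω_n) = 0.3157.
%OS = 100·exp(−πζ/√(1−ζ²)) = 100·exp(−π·0.3157/√0.9003) = 35.2%.

35.2%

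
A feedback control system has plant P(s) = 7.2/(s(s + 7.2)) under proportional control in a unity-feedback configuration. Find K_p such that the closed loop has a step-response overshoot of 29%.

From %OS = 100·exp(−πζ/√(1−ζ²)) = 29%, ζ = −ln(0.29)/√(π²+ln²(0.29)) = 0.3666.
Characteristic equation s² + 7.2s + 7.2K_p = 0 gives ζ = 7.2/(2√(7.2K_p)).
Setting ζ = 0.3666: √(7.2K_p) = 7.2/(2·0.3666) = 9.82, so K_p = 96.43/7.2 = 13.4.

K_p = 13.4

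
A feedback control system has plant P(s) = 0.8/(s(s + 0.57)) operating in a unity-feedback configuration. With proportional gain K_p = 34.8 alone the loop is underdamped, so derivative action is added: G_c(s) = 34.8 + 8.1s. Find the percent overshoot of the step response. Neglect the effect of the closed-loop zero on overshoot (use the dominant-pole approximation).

Forward path: (34.8 + 8.1s)·0.8/(s(s+0.57)). The closed-loop characteristic equation is s² + (0.57 + 0.8·8.1)s + 0.8·34.8 = 0.
That is s² + 7.05s + 27.84 = 0, so ω_n = 5.276 rad/s and ζ = 7.05/(2·5.276) = 0.6681.
%OS = 100·exp(−πζ/√(1−ζ²)) = 5.96%.

5.96%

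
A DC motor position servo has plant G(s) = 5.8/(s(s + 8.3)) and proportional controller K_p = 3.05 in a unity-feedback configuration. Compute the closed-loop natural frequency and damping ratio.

1 + K_p·G(s) = 0 gives s² + 8.3s + 17.69 = 0.
So ω_n² = 17.69 ⇒ ω_n = 4.206 rad/s, and ζ = 8.3/(2ω_n) = 0.987.

ω_n = 4.21 rad/s, ζ = 0.987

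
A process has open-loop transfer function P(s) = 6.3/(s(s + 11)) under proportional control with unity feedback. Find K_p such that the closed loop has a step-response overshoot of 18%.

K_p = 20.9

From %OS = 100·exp(−πζ/√(1−ζ²)) = 18%, ζ = −ln(0.18)/√(π²+ln²(0.18)) = 0.4791.
Characteristic equation s² + 11s + 6.3K_p = 0 gives ζ = 11/(2√(6.3K_p)).
Setting ζ = 0.4791: √(6.3K_p) = 11/(2·0.4791) = 11.48, so K_p = 131.8/6.3 = 20.9.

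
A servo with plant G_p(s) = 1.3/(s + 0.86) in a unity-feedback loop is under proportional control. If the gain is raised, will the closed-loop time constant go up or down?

The closed-loop bandwidth 0.86+K_p·1.3 grows with K_p, so τ shrinks.

decrease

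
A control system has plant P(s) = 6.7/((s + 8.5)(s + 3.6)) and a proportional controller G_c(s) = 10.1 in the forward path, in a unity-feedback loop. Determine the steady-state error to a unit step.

The loop is type 0. Static position error constant K_pos = G_c(0)·P(0) = 10.1·0.219 = 2.211.
Steady-state error to a unit step: e_ss = 1/(1+K_pos) = 1/3.211 = 0.311.

0.311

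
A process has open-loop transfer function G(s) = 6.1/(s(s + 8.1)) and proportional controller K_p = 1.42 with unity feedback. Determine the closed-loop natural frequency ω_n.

The closed-loop denominator is s(s+8.1) + 1.42·6.1 = s² + 8.1s + 8.662.
Matching s² + 2ζω_n s + ω_n²: ω_n = √8.662 = 2.943 rad/s and 2ζω_n = 8.1, so ζ = 8.1/(2·2.943) = 1.38.

ω_n = 2.94 rad/s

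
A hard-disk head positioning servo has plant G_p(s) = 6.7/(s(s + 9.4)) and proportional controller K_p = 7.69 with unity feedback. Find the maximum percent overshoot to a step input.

From 1 + K_pG_p(s) = 0: s² + 9.4s + 51.52 = 0 ⇒ ω_n = 7.178, ζ = 0.6548.
%OS = 100·exp(−πζ/√(1−ζ²)) = 100·exp(−π·0.6548/√0.5713) = 6.58%.

6.58%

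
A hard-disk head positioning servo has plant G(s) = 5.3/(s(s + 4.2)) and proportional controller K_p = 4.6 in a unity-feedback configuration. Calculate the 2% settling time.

Closed-loop characteristic equation: s² + 4.2s + 24.38 = 0, so ω_n = 4.938 rad/s and ζ = 4.2/(2·4.938) = 0.4253.
2% settling time T_s ≈ 4/(ζω_n) = 4/2.1 = 1.9 s.

T_s ≈ 1.9 s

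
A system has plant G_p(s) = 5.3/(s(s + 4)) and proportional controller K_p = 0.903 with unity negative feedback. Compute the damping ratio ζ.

ζ = 0.914

1 + K_p·G_p(s) = 0 gives s² + 4s + 4.786 = 0.
So ω_n² = 4.786 ⇒ ω_n = 2.188 rad/s, and ζ = 4/(2ω_n) = 0.914.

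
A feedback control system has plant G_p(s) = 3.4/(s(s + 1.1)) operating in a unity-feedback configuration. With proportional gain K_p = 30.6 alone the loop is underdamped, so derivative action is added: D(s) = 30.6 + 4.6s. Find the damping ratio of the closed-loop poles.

Forward path: (30.6 + 4.6s)·3.4/(s(s+1.1)). The closed-loop characteristic equation is s² + (1.1 + 3.4·4.6)s + 3.4·30.6 = 0.
That is s² + 16.74s + 104 = 0, so ω_n = 10.2 rad/s and ζ = 16.74/(2·10.2) = 0.8206.

ζ = 0.821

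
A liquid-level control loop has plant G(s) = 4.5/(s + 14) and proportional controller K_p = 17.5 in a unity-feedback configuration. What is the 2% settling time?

T_s ≈ 0.0431 s

Closed-loop transfer function: T(s) = K_p·G(s)/(1 + K_p·G(s)) = 78.75/(s + 14 + 78.75) = 78.75/(s + 92.75).
Time constant τ = 1/92.75 = 0.01078 s, so the 2% settling time is about 4τ = 0.0431 s.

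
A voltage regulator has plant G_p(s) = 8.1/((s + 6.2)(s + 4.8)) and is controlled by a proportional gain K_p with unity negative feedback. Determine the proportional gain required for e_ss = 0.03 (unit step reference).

K_p = 119

The loop is type 0, so e_ss(step) = 1/(1 + K_pos) with K_pos = K_p·G_p(0).
G_p(0) = 0.2722. Require 1/(1 + K_p·0.2722) = 0.03, so 1 + 0.2722·K_p = 33.33.
K_p = (33.33 − 1)/0.2722 = 119.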